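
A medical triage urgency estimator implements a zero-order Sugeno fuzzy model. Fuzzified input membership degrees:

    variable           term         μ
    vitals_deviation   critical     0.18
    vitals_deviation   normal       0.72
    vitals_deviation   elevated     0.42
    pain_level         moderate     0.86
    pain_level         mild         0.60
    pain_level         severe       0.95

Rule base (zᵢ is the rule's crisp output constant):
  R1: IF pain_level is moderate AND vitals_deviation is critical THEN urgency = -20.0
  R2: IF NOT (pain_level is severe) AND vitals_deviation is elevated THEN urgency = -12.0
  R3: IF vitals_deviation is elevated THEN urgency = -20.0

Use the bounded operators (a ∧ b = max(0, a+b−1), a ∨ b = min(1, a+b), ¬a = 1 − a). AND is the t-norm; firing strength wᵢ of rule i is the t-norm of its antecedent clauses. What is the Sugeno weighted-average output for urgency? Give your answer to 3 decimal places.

-20.000

R1 (z=-20.0): moderate=0.86, critical=0.18; AND[max(0, a+b−1)] → w = 0.04
R2 (z=-12.0): ¬severe=1−0.95=0.05, elevated=0.42; AND[max(0, a+b−1)] → w = 0.00
R3 (z=-20.0): elevated=0.42 → w = 0.42
Weighted average = (0.04·-20.0 + 0.00·-12.0 + 0.42·-20.0) / (0.04 + 0.00 + 0.42)
  = -9.2000 / 0.4600 = -20.000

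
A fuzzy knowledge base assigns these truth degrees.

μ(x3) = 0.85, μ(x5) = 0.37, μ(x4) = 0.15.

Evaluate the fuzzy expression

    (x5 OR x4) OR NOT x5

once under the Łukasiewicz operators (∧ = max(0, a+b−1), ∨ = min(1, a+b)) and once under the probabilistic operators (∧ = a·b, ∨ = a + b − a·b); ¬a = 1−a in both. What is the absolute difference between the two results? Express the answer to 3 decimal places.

0.198

Under Łukasiewicz:
  x5 OR x4 = min(1, a+b) on (0.37, 0.15) = 0.52
  NOT x5 = 1 − 0.37 = 0.63
  (x5 OR x4) OR NOT x5 = min(1, a+b) on (0.52, 0.63) = 1.00
  → value = 1.0000
Under probabilistic:
  x5 OR x4 = a + b − a·b on (0.3700, 0.1500) = 0.4645
  NOT x5 = 1 − 0.3700 = 0.6300
  (x5 OR x4) OR NOT x5 = a + b − a·b on (0.4645, 0.6300) = 0.8019
  → value = 0.8019
|1.0000 − 0.8019| = 0.198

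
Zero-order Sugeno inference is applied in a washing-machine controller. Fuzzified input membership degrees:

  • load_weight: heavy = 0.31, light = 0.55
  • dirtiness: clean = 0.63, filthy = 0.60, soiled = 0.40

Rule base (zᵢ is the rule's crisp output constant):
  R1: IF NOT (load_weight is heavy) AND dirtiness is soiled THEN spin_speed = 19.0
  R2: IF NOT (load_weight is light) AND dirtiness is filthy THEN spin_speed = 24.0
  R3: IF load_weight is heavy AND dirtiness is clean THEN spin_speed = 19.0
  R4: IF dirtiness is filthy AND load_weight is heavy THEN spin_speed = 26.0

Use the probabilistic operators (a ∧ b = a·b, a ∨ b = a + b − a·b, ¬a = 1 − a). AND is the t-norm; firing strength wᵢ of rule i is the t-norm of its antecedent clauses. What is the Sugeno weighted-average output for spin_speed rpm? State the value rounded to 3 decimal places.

21.860

R1 (z=19.0): ¬heavy=1−0.31=0.69, soiled=0.40; AND[a·b] → w = 0.2760
R2 (z=24.0): ¬light=1−0.55=0.45, filthy=0.60; AND[a·b] → w = 0.2700
R3 (z=19.0): heavy=0.31, clean=0.63; AND[a·b] → w = 0.1953
R4 (z=26.0): filthy=0.60, heavy=0.31; AND[a·b] → w = 0.1860
Weighted average = (0.2760·19.0 + 0.2700·24.0 + 0.1953·19.0 + 0.1860·26.0) / (0.2760 + 0.2700 + 0.1953 + 0.1860)
  = 20.2707 / 0.9273 = 21.860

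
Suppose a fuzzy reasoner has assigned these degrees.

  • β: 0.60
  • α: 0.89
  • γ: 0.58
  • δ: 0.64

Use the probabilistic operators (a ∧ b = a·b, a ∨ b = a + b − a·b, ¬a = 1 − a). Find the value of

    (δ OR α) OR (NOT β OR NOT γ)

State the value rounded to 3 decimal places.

δ OR α = a + b − a·b on (0.6400, 0.8900) = 0.9604
NOT β = 1 − 0.6000 = 0.4000
NOT γ = 1 − 0.5800 = 0.4200
NOT β OR NOT γ = a + b − a·b on (0.4000, 0.4200) = 0.6520
(δ OR α) OR (NOT β OR NOT γ) = a + b − a·b on (0.9604, 0.6520) = 0.9862

0.986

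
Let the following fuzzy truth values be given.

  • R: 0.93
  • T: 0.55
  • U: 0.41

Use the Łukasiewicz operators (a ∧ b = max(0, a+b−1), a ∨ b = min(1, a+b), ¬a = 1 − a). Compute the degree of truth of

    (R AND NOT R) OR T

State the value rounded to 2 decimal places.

0.55

NOT R = 1 − 0.93 = 0.07
R AND NOT R = max(0, a+b−1) on (0.93, 0.07) = 0.00
(R AND NOT R) OR T = min(1, a+b) on (0.00, 0.55) = 0.55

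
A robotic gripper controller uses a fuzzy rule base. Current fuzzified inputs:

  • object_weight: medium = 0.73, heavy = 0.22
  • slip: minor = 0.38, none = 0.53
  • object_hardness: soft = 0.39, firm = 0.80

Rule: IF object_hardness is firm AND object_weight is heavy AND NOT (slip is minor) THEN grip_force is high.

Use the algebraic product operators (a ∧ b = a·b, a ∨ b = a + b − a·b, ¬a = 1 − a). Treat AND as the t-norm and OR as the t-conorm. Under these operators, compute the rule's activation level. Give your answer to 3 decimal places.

firing strength: firm=0.80, heavy=0.22, ¬minor=1−0.38=0.62; AND[a·b] → w = 0.1091

0.109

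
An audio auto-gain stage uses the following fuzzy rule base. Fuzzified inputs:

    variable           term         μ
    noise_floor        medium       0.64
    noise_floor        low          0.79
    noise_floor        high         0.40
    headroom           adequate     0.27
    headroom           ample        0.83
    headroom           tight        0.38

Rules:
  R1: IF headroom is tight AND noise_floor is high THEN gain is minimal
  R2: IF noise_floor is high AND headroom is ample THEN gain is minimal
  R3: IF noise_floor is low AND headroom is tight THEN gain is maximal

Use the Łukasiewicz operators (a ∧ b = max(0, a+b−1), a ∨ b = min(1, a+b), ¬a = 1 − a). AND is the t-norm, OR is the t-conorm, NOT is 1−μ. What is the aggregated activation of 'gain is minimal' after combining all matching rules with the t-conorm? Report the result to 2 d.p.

0.23

R1: tight=0.38, high=0.40; AND[max(0, a+b−1)] → w = 0.00
R2: high=0.40, ample=0.83; AND[max(0, a+b−1)] → w = 0.23
R3: low=0.79, tight=0.38; AND[max(0, a+b−1)] → w = 0.17
Rules with consequent 'minimal': {R1, R2} → strengths 0.00, 0.23
Aggregate via t-conorm [min(1, a+b)]: 0.23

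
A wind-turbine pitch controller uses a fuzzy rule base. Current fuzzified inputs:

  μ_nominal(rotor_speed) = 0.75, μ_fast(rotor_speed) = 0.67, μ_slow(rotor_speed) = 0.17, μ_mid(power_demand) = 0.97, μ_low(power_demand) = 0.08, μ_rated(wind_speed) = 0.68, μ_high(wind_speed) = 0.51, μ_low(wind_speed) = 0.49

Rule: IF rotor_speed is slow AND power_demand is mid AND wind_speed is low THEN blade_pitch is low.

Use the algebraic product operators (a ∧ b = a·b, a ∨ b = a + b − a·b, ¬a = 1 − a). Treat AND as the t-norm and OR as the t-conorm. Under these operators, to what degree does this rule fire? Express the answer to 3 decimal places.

0.081

firing strength: slow=0.17, mid=0.97, low=0.49; AND[a·b] → w = 0.0808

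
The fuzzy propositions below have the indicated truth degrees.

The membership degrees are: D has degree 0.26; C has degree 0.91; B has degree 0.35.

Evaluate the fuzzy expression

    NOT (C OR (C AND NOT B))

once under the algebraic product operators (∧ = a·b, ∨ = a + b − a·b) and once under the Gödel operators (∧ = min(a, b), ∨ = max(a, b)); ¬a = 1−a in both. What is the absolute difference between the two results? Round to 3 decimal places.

0.053

Under algebraic product:
  NOT B = 1 − 0.3500 = 0.6500
  C AND NOT B = a·b on (0.9100, 0.6500) = 0.5915
  C OR (C AND NOT B) = a + b − a·b on (0.9100, 0.5915) = 0.9632
  NOT (C OR (C AND NOT B)) = 1 − 0.9632 = 0.0368
  → value = 0.0368
Under Gödel:
  NOT B = 1 − 0.35 = 0.65
  C AND NOT B = min(a, b) on (0.91, 0.65) = 0.65
  C OR (C AND NOT B) = max(a, b) on (0.91, 0.65) = 0.91
  NOT (C OR (C AND NOT B)) = 1 − 0.91 = 0.09
  → value = 0.0900
|0.0368 − 0.0900| = 0.053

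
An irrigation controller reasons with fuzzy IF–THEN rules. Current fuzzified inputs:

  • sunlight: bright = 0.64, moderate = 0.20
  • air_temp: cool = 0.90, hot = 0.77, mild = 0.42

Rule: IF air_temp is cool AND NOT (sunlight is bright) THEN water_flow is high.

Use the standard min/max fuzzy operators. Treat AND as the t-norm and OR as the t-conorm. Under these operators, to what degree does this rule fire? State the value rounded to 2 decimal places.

firing strength: cool=0.90, ¬bright=1−0.64=0.36; AND[min(a, b)] → w = 0.36

0.36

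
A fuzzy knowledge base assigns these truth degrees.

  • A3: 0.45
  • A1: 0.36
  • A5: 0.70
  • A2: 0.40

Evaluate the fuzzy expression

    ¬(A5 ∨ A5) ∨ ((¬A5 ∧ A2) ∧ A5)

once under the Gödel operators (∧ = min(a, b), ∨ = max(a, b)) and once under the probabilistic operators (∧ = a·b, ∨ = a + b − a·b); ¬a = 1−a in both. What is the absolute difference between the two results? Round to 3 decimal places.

Under Gödel:
  A5 ∨ A5 = max(a, b) on (0.70, 0.70) = 0.70
  ¬(A5 ∨ A5) = 1 − 0.70 = 0.30
  ¬A5 = 1 − 0.70 = 0.30
  ¬A5 ∧ A2 = min(a, b) on (0.30, 0.40) = 0.30
  (¬A5 ∧ A2) ∧ A5 = min(a, b) on (0.30, 0.70) = 0.30
  ¬(A5 ∨ A5) ∨ ((¬A5 ∧ A2) ∧ A5) = max(a, b) on (0.30, 0.30) = 0.30
  → value = 0.3000
Under probabilistic:
  A5 ∨ A5 = a + b − a·b on (0.7000, 0.7000) = 0.9100
  ¬(A5 ∨ A5) = 1 − 0.9100 = 0.0900
  ¬A5 = 1 − 0.7000 = 0.3000
  ¬A5 ∧ A2 = a·b on (0.3000, 0.4000) = 0.1200
  (¬A5 ∧ A2) ∧ A5 = a·b on (0.1200, 0.7000) = 0.0840
  ¬(A5 ∨ A5) ∨ ((¬A5 ∧ A2) ∧ A5) = a + b − a·b on (0.0900, 0.0840) = 0.1664
  → value = 0.1664
|0.3000 − 0.1664| = 0.134

0.134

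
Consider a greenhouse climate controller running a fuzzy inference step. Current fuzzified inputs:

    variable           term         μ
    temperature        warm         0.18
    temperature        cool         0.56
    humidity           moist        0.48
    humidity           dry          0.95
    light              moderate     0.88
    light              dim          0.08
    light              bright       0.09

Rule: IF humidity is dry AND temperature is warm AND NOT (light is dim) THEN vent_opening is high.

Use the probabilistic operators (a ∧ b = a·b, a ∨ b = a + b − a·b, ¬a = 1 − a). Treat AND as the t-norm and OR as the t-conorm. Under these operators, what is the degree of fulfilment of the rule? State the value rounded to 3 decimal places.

firing strength: dry=0.95, warm=0.18, ¬dim=1−0.08=0.92; AND[a·b] → w = 0.1573

0.157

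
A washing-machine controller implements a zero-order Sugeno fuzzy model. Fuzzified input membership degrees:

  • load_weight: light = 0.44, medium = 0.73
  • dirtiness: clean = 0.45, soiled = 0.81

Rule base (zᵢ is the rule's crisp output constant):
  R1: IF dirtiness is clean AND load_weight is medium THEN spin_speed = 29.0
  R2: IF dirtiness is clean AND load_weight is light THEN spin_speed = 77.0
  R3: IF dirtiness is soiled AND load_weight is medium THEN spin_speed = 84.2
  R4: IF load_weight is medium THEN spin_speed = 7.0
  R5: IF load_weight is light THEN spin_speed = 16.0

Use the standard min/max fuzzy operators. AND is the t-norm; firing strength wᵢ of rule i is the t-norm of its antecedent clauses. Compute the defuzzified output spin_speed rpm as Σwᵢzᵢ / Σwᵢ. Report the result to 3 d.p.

R1 (z=29.0): clean=0.45, medium=0.73; AND[min(a, b)] → w = 0.45
R2 (z=77.0): clean=0.45, light=0.44; AND[min(a, b)] → w = 0.44
R3 (z=84.2): soiled=0.81, medium=0.73; AND[min(a, b)] → w = 0.73
R4 (z=7.0): medium=0.73 → w = 0.73
R5 (z=16.0): light=0.44 → w = 0.44
Weighted average = (0.45·29.0 + 0.44·77.0 + 0.73·84.2 + 0.73·7.0 + 0.44·16.0) / (0.45 + 0.44 + 0.73 + 0.73 + 0.44)
  = 120.5460 / 2.7900 = 43.206

43.206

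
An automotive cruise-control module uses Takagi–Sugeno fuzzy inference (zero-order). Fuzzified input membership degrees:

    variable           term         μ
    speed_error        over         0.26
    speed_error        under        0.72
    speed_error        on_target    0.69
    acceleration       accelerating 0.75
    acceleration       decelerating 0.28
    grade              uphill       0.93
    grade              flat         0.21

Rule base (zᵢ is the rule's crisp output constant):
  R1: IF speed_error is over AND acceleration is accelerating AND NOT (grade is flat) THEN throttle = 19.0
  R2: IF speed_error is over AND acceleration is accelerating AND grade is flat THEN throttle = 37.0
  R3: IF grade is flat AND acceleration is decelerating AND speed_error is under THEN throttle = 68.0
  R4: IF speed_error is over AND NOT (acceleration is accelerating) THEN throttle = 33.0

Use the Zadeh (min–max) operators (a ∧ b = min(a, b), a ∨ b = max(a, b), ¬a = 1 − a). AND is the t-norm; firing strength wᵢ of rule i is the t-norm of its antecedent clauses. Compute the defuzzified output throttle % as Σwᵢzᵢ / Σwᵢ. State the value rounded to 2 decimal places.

37.89

R1 (z=19.0): over=0.26, accelerating=0.75, ¬flat=1−0.21=0.79; AND[min(a, b)] → w = 0.26
R2 (z=37.0): over=0.26, accelerating=0.75, flat=0.21; AND[min(a, b)] → w = 0.21
R3 (z=68.0): flat=0.21, decelerating=0.28, under=0.72; AND[min(a, b)] → w = 0.21
R4 (z=33.0): over=0.26, ¬accelerating=1−0.75=0.25; AND[min(a, b)] → w = 0.25
Weighted average = (0.26·19.0 + 0.21·37.0 + 0.21·68.0 + 0.25·33.0) / (0.26 + 0.21 + 0.21 + 0.25)
  = 35.2400 / 0.9300 = 37.89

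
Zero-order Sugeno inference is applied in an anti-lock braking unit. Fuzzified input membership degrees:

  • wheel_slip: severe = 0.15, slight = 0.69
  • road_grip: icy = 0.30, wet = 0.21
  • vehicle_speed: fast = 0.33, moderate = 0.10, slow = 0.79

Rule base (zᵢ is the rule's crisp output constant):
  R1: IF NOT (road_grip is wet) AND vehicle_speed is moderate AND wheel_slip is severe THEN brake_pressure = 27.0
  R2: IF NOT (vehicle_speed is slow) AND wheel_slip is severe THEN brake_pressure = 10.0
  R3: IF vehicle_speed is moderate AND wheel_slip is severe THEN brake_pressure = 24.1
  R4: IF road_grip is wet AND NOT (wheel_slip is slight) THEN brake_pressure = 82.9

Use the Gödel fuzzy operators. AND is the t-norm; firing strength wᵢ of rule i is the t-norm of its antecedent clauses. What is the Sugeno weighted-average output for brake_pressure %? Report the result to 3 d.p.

42.891

R1 (z=27.0): ¬wet=1−0.21=0.79, moderate=0.10, severe=0.15; AND[min(a, b)] → w = 0.10
R2 (z=10.0): ¬slow=1−0.79=0.21, severe=0.15; AND[min(a, b)] → w = 0.15
R3 (z=24.1): moderate=0.10, severe=0.15; AND[min(a, b)] → w = 0.10
R4 (z=82.9): wet=0.21, ¬slight=1−0.69=0.31; AND[min(a, b)] → w = 0.21
Weighted average = (0.10·27.0 + 0.15·10.0 + 0.10·24.1 + 0.21·82.9) / (0.10 + 0.15 + 0.10 + 0.21)
  = 24.0190 / 0.5600 = 42.891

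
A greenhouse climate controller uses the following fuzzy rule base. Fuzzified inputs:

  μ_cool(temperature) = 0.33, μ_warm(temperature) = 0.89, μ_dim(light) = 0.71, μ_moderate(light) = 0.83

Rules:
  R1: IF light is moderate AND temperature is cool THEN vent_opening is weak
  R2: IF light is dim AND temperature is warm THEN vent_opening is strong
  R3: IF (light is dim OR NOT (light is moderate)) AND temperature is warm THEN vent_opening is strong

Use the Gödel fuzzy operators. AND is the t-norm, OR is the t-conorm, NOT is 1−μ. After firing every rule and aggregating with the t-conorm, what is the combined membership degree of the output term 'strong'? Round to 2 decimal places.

R1: moderate=0.83, cool=0.33; AND[min(a, b)] → w = 0.33
R2: dim=0.71, warm=0.89; AND[min(a, b)] → w = 0.71
R3: (dim=0.71 OR ¬moderate=1−0.83=0.17) = 0.71; AND[min(a, b)] with warm=0.89 → w = 0.71
Rules with consequent 'strong': {R2, R3} → strengths 0.71, 0.71
Aggregate via t-conorm [max(a, b)]: 0.71

0.71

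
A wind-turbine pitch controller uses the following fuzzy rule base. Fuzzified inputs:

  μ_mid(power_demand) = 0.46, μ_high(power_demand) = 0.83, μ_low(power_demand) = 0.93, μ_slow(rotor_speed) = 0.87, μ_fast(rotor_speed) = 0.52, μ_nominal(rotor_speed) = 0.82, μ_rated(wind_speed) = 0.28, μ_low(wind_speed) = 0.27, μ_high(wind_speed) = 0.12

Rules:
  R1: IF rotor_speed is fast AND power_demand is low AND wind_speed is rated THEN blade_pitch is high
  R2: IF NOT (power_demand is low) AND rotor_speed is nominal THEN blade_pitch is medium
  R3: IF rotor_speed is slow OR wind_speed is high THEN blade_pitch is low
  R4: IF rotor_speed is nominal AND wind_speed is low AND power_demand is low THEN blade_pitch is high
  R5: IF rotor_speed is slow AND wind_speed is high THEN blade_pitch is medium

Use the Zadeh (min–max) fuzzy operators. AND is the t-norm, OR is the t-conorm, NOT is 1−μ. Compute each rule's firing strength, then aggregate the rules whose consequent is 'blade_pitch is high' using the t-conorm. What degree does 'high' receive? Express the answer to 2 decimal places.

0.28

R1: fast=0.52, low=0.93, rated=0.28; AND[min(a, b)] → w = 0.28
R2: ¬low=1−0.93=0.07, nominal=0.82; AND[min(a, b)] → w = 0.07
R3: slow=0.87, high=0.12; OR[max(a, b)] → w = 0.87
R4: nominal=0.82, low=0.27, low=0.93; AND[min(a, b)] → w = 0.27
R5: slow=0.87, high=0.12; AND[min(a, b)] → w = 0.12
Rules with consequent 'high': {R1, R4} → strengths 0.28, 0.27
Aggregate via t-conorm [max(a, b)]: 0.28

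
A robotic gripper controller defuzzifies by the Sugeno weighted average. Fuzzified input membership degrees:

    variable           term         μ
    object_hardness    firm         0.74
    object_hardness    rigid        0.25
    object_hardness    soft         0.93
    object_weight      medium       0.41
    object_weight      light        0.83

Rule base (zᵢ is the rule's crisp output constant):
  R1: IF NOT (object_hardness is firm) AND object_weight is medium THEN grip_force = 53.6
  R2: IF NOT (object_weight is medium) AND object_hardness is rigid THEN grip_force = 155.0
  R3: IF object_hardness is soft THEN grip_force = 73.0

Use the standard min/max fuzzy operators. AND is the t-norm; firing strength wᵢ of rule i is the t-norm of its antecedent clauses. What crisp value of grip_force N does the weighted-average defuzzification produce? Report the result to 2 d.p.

83.73

R1 (z=53.6): ¬firm=1−0.74=0.26, medium=0.41; AND[min(a, b)] → w = 0.26
R2 (z=155.0): ¬medium=1−0.41=0.59, rigid=0.25; AND[min(a, b)] → w = 0.25
R3 (z=73.0): soft=0.93 → w = 0.93
Weighted average = (0.26·53.6 + 0.25·155.0 + 0.93·73.0) / (0.26 + 0.25 + 0.93)
  = 120.5760 / 1.4400 = 83.73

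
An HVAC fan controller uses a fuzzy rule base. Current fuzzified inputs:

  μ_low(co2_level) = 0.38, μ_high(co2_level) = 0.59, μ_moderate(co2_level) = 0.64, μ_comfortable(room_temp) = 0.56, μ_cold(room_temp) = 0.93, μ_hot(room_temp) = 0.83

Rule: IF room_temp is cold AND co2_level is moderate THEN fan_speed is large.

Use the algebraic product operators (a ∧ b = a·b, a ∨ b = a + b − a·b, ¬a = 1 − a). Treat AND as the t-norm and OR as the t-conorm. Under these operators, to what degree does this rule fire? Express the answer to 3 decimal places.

firing strength: cold=0.93, moderate=0.64; AND[a·b] → w = 0.5952

0.595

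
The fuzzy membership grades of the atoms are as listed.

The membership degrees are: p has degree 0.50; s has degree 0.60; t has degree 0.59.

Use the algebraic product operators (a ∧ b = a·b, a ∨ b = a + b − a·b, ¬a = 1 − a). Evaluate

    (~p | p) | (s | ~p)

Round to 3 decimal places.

0.950

~p = 1 − 0.5000 = 0.5000
~p | p = a + b − a·b on (0.5000, 0.5000) = 0.7500
~p = 1 − 0.5000 = 0.5000
s | ~p = a + b − a·b on (0.6000, 0.5000) = 0.8000
(~p | p) | (s | ~p) = a + b − a·b on (0.7500, 0.8000) = 0.9500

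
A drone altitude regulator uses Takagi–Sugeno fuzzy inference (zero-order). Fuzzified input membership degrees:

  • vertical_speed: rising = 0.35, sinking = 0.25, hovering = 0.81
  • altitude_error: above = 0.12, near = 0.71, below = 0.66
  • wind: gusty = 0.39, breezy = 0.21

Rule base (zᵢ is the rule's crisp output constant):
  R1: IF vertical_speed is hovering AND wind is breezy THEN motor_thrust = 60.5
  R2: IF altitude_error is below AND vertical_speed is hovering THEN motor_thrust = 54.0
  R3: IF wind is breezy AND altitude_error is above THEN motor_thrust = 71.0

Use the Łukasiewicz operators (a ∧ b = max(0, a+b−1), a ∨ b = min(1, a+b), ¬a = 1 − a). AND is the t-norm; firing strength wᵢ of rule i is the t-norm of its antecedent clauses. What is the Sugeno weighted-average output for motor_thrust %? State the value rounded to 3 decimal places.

R1 (z=60.5): hovering=0.81, breezy=0.21; AND[max(0, a+b−1)] → w = 0.02
R2 (z=54.0): below=0.66, hovering=0.81; AND[max(0, a+b−1)] → w = 0.47
R3 (z=71.0): breezy=0.21, above=0.12; AND[max(0, a+b−1)] → w = 0.00
Weighted average = (0.02·60.5 + 0.47·54.0 + 0.00·71.0) / (0.02 + 0.47 + 0.00)
  = 26.5900 / 0.4900 = 54.265

54.265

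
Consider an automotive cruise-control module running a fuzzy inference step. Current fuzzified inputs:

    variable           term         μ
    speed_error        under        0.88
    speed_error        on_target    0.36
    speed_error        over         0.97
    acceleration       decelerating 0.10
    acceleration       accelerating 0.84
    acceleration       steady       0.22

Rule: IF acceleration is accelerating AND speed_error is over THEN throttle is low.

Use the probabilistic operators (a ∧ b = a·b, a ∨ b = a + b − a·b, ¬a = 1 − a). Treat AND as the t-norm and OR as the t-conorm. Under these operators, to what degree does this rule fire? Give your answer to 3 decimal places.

firing strength: accelerating=0.84, over=0.97; AND[a·b] → w = 0.8148

0.815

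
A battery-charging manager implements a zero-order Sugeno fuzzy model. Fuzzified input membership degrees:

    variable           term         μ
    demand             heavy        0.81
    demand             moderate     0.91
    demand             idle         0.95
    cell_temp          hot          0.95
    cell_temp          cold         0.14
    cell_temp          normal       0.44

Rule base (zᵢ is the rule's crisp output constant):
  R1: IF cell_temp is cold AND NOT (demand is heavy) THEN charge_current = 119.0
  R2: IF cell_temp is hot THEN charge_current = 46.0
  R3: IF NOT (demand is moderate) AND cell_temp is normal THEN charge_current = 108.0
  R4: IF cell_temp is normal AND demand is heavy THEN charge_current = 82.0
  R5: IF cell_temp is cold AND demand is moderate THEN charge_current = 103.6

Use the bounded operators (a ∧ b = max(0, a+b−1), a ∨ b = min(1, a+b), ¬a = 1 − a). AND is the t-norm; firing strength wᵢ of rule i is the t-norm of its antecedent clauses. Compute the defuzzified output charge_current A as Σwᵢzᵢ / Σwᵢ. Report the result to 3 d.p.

55.504

R1 (z=119.0): cold=0.14, ¬heavy=1−0.81=0.19; AND[max(0, a+b−1)] → w = 0.00
R2 (z=46.0): hot=0.95 → w = 0.95
R3 (z=108.0): ¬moderate=1−0.91=0.09, normal=0.44; AND[max(0, a+b−1)] → w = 0.00
R4 (z=82.0): normal=0.44, heavy=0.81; AND[max(0, a+b−1)] → w = 0.25
R5 (z=103.6): cold=0.14, moderate=0.91; AND[max(0, a+b−1)] → w = 0.05
Weighted average = (0.00·119.0 + 0.95·46.0 + 0.00·108.0 + 0.25·82.0 + 0.05·103.6) / (0.00 + 0.95 + 0.00 + 0.25 + 0.05)
  = 69.3800 / 1.2500 = 55.504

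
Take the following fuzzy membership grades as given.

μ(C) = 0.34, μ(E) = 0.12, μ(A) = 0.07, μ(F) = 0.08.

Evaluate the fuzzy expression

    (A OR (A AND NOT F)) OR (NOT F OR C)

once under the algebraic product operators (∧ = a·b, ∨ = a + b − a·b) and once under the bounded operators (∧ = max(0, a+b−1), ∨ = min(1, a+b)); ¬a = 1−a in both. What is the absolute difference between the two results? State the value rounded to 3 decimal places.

Under algebraic product:
  NOT F = 1 − 0.0800 = 0.9200
  A AND NOT F = a·b on (0.0700, 0.9200) = 0.0644
  A OR (A AND NOT F) = a + b − a·b on (0.0700, 0.0644) = 0.1299
  NOT F = 1 − 0.0800 = 0.9200
  NOT F OR C = a + b − a·b on (0.9200, 0.3400) = 0.9472
  (A OR (A AND NOT F)) OR (NOT F OR C) = a + b − a·b on (0.1299, 0.9472) = 0.9541
  → value = 0.9541
Under bounded:
  NOT F = 1 − 0.08 = 0.92
  A AND NOT F = max(0, a+b−1) on (0.07, 0.92) = 0.00
  A OR (A AND NOT F) = min(1, a+b) on (0.07, 0.00) = 0.07
  NOT F = 1 − 0.08 = 0.92
  NOT F OR C = min(1, a+b) on (0.92, 0.34) = 1.00
  (A OR (A AND NOT F)) OR (NOT F OR C) = min(1, a+b) on (0.07, 1.00) = 1.00
  → value = 1.0000
|0.9541 − 1.0000| = 0.046

0.046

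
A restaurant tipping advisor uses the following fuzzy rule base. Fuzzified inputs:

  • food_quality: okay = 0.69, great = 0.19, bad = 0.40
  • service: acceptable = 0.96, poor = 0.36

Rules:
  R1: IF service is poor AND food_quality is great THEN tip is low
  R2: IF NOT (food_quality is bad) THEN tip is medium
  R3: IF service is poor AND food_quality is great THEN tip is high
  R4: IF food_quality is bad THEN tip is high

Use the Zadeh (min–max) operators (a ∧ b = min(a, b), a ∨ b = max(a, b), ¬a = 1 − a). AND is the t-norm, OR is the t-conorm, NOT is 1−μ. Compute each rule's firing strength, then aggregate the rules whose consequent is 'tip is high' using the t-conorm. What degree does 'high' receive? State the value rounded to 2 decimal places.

0.40

R1: poor=0.36, great=0.19; AND[min(a, b)] → w = 0.19
R2: ¬bad=1−0.40=0.60 → w = 0.60
R3: poor=0.36, great=0.19; AND[min(a, b)] → w = 0.19
R4: bad=0.40 → w = 0.40
Rules with consequent 'high': {R3, R4} → strengths 0.19, 0.40
Aggregate via t-conorm [max(a, b)]: 0.40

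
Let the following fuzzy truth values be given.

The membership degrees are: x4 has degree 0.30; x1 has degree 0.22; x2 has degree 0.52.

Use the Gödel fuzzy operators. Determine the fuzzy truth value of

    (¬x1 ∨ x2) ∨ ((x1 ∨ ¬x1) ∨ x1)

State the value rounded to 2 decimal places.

0.78

¬x1 = 1 − 0.22 = 0.78
¬x1 ∨ x2 = max(a, b) on (0.78, 0.52) = 0.78
¬x1 = 1 − 0.22 = 0.78
x1 ∨ ¬x1 = max(a, b) on (0.22, 0.78) = 0.78
(x1 ∨ ¬x1) ∨ x1 = max(a, b) on (0.78, 0.22) = 0.78
(¬x1 ∨ x2) ∨ ((x1 ∨ ¬x1) ∨ x1) = max(a, b) on (0.78, 0.78) = 0.78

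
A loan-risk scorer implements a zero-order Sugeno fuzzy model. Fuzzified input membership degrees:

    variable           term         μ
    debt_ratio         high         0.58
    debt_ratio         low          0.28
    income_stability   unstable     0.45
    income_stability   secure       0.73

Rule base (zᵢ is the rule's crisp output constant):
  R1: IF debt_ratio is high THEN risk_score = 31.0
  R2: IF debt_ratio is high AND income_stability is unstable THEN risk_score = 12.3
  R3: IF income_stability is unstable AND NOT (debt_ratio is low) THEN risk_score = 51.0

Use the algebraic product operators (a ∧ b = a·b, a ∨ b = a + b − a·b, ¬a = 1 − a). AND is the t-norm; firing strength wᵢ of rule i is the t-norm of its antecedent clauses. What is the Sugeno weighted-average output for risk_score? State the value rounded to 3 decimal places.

32.373

R1 (z=31.0): high=0.58 → w = 0.5800
R2 (z=12.3): high=0.58, unstable=0.45; AND[a·b] → w = 0.2610
R3 (z=51.0): unstable=0.45, ¬low=1−0.28=0.72; AND[a·b] → w = 0.3240
Weighted average = (0.5800·31.0 + 0.2610·12.3 + 0.3240·51.0) / (0.5800 + 0.2610 + 0.3240)
  = 37.7143 / 1.1650 = 32.373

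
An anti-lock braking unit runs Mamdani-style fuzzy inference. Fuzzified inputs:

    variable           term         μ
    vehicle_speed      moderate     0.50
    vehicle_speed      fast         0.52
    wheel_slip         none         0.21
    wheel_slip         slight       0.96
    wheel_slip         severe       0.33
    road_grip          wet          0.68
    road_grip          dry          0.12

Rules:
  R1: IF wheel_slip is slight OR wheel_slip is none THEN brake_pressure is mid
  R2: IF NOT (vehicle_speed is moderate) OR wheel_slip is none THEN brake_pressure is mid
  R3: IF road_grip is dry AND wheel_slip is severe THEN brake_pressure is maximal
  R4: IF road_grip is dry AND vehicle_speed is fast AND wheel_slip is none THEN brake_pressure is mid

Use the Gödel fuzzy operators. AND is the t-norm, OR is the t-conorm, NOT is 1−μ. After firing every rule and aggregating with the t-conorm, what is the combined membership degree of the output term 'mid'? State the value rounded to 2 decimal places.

0.96

R1: slight=0.96, none=0.21; OR[max(a, b)] → w = 0.96
R2: ¬moderate=1−0.50=0.50, none=0.21; OR[max(a, b)] → w = 0.50
R3: dry=0.12, severe=0.33; AND[min(a, b)] → w = 0.12
R4: dry=0.12, fast=0.52, none=0.21; AND[min(a, b)] → w = 0.12
Rules with consequent 'mid': {R1, R2, R4} → strengths 0.96, 0.50, 0.12
Aggregate via t-conorm [max(a, b)]: 0.96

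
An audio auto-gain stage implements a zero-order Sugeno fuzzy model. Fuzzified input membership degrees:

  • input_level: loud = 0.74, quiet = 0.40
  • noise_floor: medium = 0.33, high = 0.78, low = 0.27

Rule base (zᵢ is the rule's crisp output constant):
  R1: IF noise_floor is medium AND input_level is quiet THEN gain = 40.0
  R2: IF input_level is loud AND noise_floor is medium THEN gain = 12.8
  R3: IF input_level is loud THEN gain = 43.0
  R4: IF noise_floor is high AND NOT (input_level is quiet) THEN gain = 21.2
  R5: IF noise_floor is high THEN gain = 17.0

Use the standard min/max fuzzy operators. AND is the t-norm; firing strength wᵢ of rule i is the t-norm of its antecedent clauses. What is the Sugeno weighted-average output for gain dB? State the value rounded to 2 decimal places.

27.06

R1 (z=40.0): medium=0.33, quiet=0.40; AND[min(a, b)] → w = 0.33
R2 (z=12.8): loud=0.74, medium=0.33; AND[min(a, b)] → w = 0.33
R3 (z=43.0): loud=0.74 → w = 0.74
R4 (z=21.2): high=0.78, ¬quiet=1−0.40=0.60; AND[min(a, b)] → w = 0.60
R5 (z=17.0): high=0.78 → w = 0.78
Weighted average = (0.33·40.0 + 0.33·12.8 + 0.74·43.0 + 0.60·21.2 + 0.78·17.0) / (0.33 + 0.33 + 0.74 + 0.60 + 0.78)
  = 75.2240 / 2.7800 = 27.06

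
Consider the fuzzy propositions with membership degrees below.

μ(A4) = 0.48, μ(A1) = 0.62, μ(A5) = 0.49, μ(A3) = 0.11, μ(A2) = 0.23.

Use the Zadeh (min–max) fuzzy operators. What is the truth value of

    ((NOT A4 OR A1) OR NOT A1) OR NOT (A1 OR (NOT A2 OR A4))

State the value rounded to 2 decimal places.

NOT A4 = 1 − 0.48 = 0.52
NOT A4 OR A1 = max(a, b) on (0.52, 0.62) = 0.62
NOT A1 = 1 − 0.62 = 0.38
(NOT A4 OR A1) OR NOT A1 = max(a, b) on (0.62, 0.38) = 0.62
NOT A2 = 1 − 0.23 = 0.77
NOT A2 OR A4 = max(a, b) on (0.77, 0.48) = 0.77
A1 OR (NOT A2 OR A4) = max(a, b) on (0.62, 0.77) = 0.77
NOT (A1 OR (NOT A2 OR A4)) = 1 − 0.77 = 0.23
((NOT A4 OR A1) OR NOT A1) OR NOT (A1 OR (NOT A2 OR A4)) = max(a, b) on (0.62, 0.23) = 0.62

0.62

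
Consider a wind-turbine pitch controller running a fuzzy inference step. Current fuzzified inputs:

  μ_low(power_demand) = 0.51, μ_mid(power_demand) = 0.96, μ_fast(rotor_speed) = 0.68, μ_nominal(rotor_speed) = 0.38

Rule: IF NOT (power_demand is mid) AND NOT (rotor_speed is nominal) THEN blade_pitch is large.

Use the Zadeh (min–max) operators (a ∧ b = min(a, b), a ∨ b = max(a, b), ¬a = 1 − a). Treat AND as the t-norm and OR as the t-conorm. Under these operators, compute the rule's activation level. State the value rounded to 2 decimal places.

firing strength: ¬mid=1−0.96=0.04, ¬nominal=1−0.38=0.62; AND[min(a, b)] → w = 0.04

0.04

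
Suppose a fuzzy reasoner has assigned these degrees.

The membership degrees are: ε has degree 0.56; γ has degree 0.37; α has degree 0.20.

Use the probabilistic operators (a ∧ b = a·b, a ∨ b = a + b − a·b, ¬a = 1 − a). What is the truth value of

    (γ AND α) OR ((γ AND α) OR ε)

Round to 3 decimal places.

0.623

γ AND α = a·b on (0.3700, 0.2000) = 0.0740
γ AND α = a·b on (0.3700, 0.2000) = 0.0740
(γ AND α) OR ε = a + b − a·b on (0.0740, 0.5600) = 0.5926
(γ AND α) OR ((γ AND α) OR ε) = a + b − a·b on (0.0740, 0.5926) = 0.6227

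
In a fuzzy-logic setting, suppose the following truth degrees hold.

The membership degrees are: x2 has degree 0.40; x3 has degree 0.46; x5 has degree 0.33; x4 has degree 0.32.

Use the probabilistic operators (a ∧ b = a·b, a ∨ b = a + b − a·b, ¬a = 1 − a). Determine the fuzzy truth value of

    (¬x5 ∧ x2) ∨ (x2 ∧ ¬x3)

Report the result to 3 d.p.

0.426

¬x5 = 1 − 0.3300 = 0.6700
¬x5 ∧ x2 = a·b on (0.6700, 0.4000) = 0.2680
¬x3 = 1 − 0.4600 = 0.5400
x2 ∧ ¬x3 = a·b on (0.4000, 0.5400) = 0.2160
(¬x5 ∧ x2) ∨ (x2 ∧ ¬x3) = a + b − a·b on (0.2680, 0.2160) = 0.4261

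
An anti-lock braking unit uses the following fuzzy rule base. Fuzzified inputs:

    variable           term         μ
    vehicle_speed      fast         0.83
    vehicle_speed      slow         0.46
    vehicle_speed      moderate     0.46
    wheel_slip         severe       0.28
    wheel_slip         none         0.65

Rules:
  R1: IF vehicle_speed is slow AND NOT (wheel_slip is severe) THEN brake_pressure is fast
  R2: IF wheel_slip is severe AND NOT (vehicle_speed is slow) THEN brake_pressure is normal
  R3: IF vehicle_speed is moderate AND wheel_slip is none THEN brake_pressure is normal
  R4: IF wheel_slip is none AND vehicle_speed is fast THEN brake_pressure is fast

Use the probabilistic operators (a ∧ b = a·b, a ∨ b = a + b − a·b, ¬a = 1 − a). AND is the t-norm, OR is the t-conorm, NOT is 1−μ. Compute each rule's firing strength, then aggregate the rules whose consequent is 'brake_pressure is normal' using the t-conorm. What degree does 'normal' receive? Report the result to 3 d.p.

R1: slow=0.46, ¬severe=1−0.28=0.72; AND[a·b] → w = 0.3312
R2: severe=0.28, ¬slow=1−0.46=0.54; AND[a·b] → w = 0.1512
R3: moderate=0.46, none=0.65; AND[a·b] → w = 0.2990
R4: none=0.65, fast=0.83; AND[a·b] → w = 0.5395
Rules with consequent 'normal': {R2, R3} → strengths 0.1512, 0.2990
Aggregate via t-conorm [a + b − a·b]: 0.4050

0.405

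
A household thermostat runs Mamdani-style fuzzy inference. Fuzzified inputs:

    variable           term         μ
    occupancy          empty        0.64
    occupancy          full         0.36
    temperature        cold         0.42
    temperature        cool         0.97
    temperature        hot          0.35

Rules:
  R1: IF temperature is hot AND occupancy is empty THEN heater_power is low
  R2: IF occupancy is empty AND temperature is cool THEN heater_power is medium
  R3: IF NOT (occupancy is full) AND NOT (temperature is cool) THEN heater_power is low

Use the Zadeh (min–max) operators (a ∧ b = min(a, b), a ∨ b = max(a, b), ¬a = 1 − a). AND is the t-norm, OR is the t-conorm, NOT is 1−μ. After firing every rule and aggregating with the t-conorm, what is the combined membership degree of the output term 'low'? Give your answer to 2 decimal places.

R1: hot=0.35, empty=0.64; AND[min(a, b)] → w = 0.35
R2: empty=0.64, cool=0.97; AND[min(a, b)] → w = 0.64
R3: ¬full=1−0.36=0.64, ¬cool=1−0.97=0.03; AND[min(a, b)] → w = 0.03
Rules with consequent 'low': {R1, R3} → strengths 0.35, 0.03
Aggregate via t-conorm [max(a, b)]: 0.35

0.35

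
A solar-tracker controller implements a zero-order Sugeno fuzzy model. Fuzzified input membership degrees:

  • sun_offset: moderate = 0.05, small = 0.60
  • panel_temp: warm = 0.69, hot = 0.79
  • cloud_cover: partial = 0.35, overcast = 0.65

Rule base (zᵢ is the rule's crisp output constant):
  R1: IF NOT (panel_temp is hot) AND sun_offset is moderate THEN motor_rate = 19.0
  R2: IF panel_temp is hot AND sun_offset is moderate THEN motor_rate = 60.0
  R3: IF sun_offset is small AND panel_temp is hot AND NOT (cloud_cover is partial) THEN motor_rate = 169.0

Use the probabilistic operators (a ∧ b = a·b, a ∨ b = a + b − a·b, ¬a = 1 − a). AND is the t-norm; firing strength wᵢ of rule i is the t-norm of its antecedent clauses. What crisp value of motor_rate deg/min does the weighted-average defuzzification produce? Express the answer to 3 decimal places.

152.579

R1 (z=19.0): ¬hot=1−0.79=0.21, moderate=0.05; AND[a·b] → w = 0.0105
R2 (z=60.0): hot=0.79, moderate=0.05; AND[a·b] → w = 0.0395
R3 (z=169.0): small=0.60, hot=0.79, ¬partial=1−0.35=0.65; AND[a·b] → w = 0.3081
Weighted average = (0.0105·19.0 + 0.0395·60.0 + 0.3081·169.0) / (0.0105 + 0.0395 + 0.3081)
  = 54.6384 / 0.3581 = 152.579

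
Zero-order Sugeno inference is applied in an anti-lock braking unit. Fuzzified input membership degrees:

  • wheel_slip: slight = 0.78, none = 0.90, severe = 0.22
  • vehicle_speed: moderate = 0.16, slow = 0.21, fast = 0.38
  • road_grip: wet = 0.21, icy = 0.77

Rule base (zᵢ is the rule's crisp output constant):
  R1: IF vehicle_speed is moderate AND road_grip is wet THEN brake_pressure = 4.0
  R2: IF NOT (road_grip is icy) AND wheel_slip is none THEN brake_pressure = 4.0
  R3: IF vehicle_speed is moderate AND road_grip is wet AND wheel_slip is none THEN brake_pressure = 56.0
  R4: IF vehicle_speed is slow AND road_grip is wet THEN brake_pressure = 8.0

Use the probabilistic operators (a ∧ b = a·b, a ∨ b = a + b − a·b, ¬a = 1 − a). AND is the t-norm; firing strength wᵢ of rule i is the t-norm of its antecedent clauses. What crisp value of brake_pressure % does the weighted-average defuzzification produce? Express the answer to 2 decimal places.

9.55

R1 (z=4.0): moderate=0.16, wet=0.21; AND[a·b] → w = 0.0336
R2 (z=4.0): ¬icy=1−0.77=0.23, none=0.90; AND[a·b] → w = 0.2070
R3 (z=56.0): moderate=0.16, wet=0.21, none=0.90; AND[a·b] → w = 0.0302
R4 (z=8.0): slow=0.21, wet=0.21; AND[a·b] → w = 0.0441
Weighted average = (0.0336·4.0 + 0.2070·4.0 + 0.0302·56.0 + 0.0441·8.0) / (0.0336 + 0.2070 + 0.0302 + 0.0441)
  = 3.0086 / 0.3149 = 9.55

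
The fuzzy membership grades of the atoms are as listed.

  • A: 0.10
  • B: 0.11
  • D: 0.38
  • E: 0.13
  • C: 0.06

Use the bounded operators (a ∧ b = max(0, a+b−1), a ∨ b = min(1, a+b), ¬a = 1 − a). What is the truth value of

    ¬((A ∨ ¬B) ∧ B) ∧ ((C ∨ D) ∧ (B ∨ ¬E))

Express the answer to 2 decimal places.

0.32

¬B = 1 − 0.11 = 0.89
A ∨ ¬B = min(1, a+b) on (0.10, 0.89) = 0.99
(A ∨ ¬B) ∧ B = max(0, a+b−1) on (0.99, 0.11) = 0.10
¬((A ∨ ¬B) ∧ B) = 1 − 0.10 = 0.90
C ∨ D = min(1, a+b) on (0.06, 0.38) = 0.44
¬E = 1 − 0.13 = 0.87
B ∨ ¬E = min(1, a+b) on (0.11, 0.87) = 0.98
(C ∨ D) ∧ (B ∨ ¬E) = max(0, a+b−1) on (0.44, 0.98) = 0.42
¬((A ∨ ¬B) ∧ B) ∧ ((C ∨ D) ∧ (B ∨ ¬E)) = max(0, a+b−1) on (0.90, 0.42) = 0.32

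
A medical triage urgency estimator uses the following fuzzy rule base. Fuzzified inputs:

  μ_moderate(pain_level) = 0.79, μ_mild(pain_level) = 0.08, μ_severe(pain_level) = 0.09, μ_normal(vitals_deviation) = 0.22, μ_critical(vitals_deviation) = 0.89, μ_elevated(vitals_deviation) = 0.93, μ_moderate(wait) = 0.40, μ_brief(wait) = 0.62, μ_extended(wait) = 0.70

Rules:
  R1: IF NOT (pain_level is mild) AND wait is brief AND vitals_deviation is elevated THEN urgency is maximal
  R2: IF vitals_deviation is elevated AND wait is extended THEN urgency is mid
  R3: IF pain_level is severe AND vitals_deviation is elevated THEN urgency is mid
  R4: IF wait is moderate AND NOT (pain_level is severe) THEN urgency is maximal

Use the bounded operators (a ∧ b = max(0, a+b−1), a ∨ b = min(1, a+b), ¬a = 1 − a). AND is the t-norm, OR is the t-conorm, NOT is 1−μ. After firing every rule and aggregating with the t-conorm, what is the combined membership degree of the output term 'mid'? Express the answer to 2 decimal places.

R1: ¬mild=1−0.08=0.92, brief=0.62, elevated=0.93; AND[max(0, a+b−1)] → w = 0.47
R2: elevated=0.93, extended=0.70; AND[max(0, a+b−1)] → w = 0.63
R3: severe=0.09, elevated=0.93; AND[max(0, a+b−1)] → w = 0.02
R4: moderate=0.40, ¬severe=1−0.09=0.91; AND[max(0, a+b−1)] → w = 0.31
Rules with consequent 'mid': {R2, R3} → strengths 0.63, 0.02
Aggregate via t-conorm [min(1, a+b)]: 0.65

0.65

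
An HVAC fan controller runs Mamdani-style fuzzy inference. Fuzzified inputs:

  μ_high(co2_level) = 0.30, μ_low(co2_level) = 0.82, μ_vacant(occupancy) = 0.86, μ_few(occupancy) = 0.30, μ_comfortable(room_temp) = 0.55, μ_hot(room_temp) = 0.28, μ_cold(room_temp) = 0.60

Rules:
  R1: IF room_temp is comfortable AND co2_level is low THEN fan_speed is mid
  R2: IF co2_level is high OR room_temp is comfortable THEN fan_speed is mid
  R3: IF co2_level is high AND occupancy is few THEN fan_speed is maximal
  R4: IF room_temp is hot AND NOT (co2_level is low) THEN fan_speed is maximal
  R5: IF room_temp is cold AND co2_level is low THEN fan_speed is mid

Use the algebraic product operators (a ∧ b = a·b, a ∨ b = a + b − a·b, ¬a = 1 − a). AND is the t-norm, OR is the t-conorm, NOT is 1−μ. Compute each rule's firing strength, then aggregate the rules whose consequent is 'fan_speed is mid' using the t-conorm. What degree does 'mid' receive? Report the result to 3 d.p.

R1: comfortable=0.55, low=0.82; AND[a·b] → w = 0.4510
R2: high=0.30, comfortable=0.55; OR[a + b − a·b] → w = 0.6850
R3: high=0.30, few=0.30; AND[a·b] → w = 0.0900
R4: hot=0.28, ¬low=1−0.82=0.18; AND[a·b] → w = 0.0504
R5: cold=0.60, low=0.82; AND[a·b] → w = 0.4920
Rules with consequent 'mid': {R1, R2, R5} → strengths 0.4510, 0.6850, 0.4920
Aggregate via t-conorm [a + b − a·b]: 0.9121

0.912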